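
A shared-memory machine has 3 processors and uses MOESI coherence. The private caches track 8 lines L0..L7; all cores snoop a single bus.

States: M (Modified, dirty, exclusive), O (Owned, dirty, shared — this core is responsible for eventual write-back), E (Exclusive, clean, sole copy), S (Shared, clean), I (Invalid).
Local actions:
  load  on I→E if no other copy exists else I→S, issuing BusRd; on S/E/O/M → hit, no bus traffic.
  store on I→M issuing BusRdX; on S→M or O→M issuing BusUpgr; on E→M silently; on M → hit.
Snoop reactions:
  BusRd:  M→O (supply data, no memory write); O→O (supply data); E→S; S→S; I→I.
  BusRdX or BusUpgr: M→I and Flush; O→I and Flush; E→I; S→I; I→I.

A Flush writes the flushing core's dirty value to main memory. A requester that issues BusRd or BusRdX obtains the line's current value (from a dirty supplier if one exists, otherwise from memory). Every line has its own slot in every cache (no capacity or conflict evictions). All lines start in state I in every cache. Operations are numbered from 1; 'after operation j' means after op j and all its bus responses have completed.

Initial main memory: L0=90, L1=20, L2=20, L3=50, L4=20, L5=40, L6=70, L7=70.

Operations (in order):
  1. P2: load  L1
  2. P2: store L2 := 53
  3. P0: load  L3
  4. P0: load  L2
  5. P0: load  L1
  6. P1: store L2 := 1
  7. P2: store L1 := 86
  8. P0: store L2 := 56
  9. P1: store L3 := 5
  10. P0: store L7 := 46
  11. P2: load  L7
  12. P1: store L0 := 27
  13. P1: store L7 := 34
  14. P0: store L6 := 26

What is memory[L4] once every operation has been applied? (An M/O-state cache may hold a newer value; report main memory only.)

memory[L4] = 20

  op1 P2: load  L1 → I/I/E on L1; bus BusRd; mem=20
  op2 P2: store L2 := 53 → I/I/M on L2; bus BusRdX; mem=20
  op3 P0: load  L3 → E/I/I on L3; bus BusRd; mem=50
  op4 P0: load  L2 → S/I/O on L2; bus BusRd; mem=20
  op5 P0: load  L1 → S/I/S on L1; bus BusRd; mem=20
  op6 P1: store L2 := 1 → I/M/I on L2; bus BusRdX Flush; mem=53
  op7 P2: store L1 := 86 → I/I/M on L1; bus BusUpgr; mem=20
  op8 P0: store L2 := 56 → M/I/I on L2; bus BusRdX Flush; mem=1
  op9 P1: store L3 := 5 → I/M/I on L3; bus BusRdX; mem=50
  op10 P0: store L7 := 46 → M/I/I on L7; bus BusRdX; mem=70
  op11 P2: load  L7 → O/I/S on L7; bus BusRd; mem=70
  op12 P1: store L0 := 27 → I/M/I on L0; bus BusRdX; mem=90
  op13 P1: store L7 := 34 → I/M/I on L7; bus BusRdX Flush; mem=46
  op14 P0: store L6 := 26 → M/I/I on L6; bus BusRdX; mem=70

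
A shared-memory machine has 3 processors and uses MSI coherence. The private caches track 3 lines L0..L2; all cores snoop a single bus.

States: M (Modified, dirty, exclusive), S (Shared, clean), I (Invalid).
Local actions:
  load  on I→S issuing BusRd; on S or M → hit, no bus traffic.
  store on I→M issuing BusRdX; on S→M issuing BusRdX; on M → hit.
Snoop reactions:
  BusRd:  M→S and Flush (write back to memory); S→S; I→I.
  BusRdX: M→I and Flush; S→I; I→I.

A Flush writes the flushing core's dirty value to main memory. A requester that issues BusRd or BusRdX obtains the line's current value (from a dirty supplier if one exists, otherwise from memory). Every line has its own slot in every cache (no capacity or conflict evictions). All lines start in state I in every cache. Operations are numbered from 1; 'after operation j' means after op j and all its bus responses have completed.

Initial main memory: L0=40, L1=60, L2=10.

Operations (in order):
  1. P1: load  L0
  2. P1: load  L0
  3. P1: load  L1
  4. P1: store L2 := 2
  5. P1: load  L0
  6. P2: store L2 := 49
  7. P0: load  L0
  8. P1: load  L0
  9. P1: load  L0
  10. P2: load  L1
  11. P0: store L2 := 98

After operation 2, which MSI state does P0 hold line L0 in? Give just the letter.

1. P1: load  L0  bus=[BusRd]  L0: P0=I P1=S P2=I  mem[L0]=40
2. P1: load  L0  bus=[-]  L0: P0=I P1=S P2=I  mem[L0]=40
3. P1: load  L1  bus=[BusRd]  L1: P0=I P1=S P2=I  mem[L1]=60
4. P1: store L2 := 2  bus=[BusRdX]  L2: P0=I P1=M P2=I  mem[L2]=10
5. P1: load  L0  bus=[-]  L0: P0=I P1=S P2=I  mem[L0]=40
6. P2: store L2 := 49  bus=[BusRdX,Flush]  L2: P0=I P1=I P2=M  mem[L2]=2
7. P0: load  L0  bus=[BusRd]  L0: P0=S P1=S P2=I  mem[L0]=40
8. P1: load  L0  bus=[-]  L0: P0=S P1=S P2=I  mem[L0]=40
9. P1: load  L0  bus=[-]  L0: P0=S P1=S P2=I  mem[L0]=40
10. P2: load  L1  bus=[BusRd]  L1: P0=I P1=S P2=S  mem[L1]=60
11. P0: store L2 := 98  bus=[BusRdX,Flush]  L2: P0=M P1=I P2=I  mem[L2]=49

state = I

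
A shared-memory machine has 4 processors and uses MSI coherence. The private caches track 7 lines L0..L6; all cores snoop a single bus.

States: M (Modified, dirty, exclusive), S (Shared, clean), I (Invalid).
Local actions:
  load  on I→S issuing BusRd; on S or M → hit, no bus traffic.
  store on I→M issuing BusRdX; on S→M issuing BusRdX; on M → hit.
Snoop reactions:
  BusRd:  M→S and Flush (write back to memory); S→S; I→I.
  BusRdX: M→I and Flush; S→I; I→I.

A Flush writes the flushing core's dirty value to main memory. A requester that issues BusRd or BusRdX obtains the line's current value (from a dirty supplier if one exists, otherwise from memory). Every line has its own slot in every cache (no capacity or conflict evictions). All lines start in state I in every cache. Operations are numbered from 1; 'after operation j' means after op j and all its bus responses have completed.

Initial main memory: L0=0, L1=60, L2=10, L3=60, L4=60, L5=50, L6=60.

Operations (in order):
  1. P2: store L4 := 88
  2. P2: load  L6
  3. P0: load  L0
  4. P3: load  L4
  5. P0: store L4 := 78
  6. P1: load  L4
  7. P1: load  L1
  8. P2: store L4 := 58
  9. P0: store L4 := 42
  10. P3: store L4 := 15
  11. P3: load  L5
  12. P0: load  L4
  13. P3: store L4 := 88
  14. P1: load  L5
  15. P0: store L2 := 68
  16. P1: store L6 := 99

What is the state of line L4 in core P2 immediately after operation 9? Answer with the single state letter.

state = I

1. P2: store L4 := 88  bus=[BusRdX]  L4: P0=I P1=I P2=M P3=I  mem[L4]=60
2. P2: load  L6  bus=[BusRd]  L6: P0=I P1=I P2=S P3=I  mem[L6]=60
3. P0: load  L0  bus=[BusRd]  L0: P0=S P1=I P2=I P3=I  mem[L0]=0
4. P3: load  L4  bus=[BusRd,Flush]  L4: P0=I P1=I P2=S P3=S  mem[L4]=88
5. P0: store L4 := 78  bus=[BusRdX]  L4: P0=M P1=I P2=I P3=I  mem[L4]=88
6. P1: load  L4  bus=[BusRd,Flush]  L4: P0=S P1=S P2=I P3=I  mem[L4]=78
7. P1: load  L1  bus=[BusRd]  L1: P0=I P1=S P2=I P3=I  mem[L1]=60
8. P2: store L4 := 58  bus=[BusRdX]  L4: P0=I P1=I P2=M P3=I  mem[L4]=78
9. P0: store L4 := 42  bus=[BusRdX,Flush]  L4: P0=M P1=I P2=I P3=I  mem[L4]=58
10. P3: store L4 := 15  bus=[BusRdX,Flush]  L4: P0=I P1=I P2=I P3=M  mem[L4]=42
11. P3: load  L5  bus=[BusRd]  L5: P0=I P1=I P2=I P3=S  mem[L5]=50
12. P0: load  L4  bus=[BusRd,Flush]  L4: P0=S P1=I P2=I P3=S  mem[L4]=15
13. P3: store L4 := 88  bus=[BusRdX]  L4: P0=I P1=I P2=I P3=M  mem[L4]=15
14. P1: load  L5  bus=[BusRd]  L5: P0=I P1=S P2=I P3=S  mem[L5]=50
15. P0: store L2 := 68  bus=[BusRdX]  L2: P0=M P1=I P2=I P3=I  mem[L2]=10
16. P1: store L6 := 99  bus=[BusRdX]  L6: P0=I P1=M P2=I P3=I  mem[L6]=60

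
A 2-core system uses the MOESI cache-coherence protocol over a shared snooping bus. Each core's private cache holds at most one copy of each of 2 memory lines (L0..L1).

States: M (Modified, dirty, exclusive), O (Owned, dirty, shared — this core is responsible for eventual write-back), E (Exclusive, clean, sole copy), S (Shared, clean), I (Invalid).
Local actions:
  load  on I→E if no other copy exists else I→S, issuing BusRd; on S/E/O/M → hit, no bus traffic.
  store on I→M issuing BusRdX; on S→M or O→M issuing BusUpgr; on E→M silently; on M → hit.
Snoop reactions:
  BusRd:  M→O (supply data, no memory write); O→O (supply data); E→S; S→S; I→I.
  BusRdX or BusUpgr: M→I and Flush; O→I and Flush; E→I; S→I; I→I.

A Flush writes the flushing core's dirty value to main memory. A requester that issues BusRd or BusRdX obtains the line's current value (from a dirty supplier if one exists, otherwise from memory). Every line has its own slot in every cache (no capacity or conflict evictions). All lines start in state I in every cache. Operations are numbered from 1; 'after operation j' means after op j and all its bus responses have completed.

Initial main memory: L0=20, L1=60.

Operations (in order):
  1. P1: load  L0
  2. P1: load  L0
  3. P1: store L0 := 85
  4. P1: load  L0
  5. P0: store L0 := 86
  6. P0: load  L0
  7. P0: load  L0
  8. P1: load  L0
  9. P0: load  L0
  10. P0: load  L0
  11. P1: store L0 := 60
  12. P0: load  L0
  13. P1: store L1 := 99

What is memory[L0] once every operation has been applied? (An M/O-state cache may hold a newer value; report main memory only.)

[1] P1: load  L0 | P0:I, P1:E(20) | bus: BusRd
[2] P1: load  L0 | P0:I, P1:E(20) | bus: none
[3] P1: store L0 := 85 | P0:I, P1:M(85) | bus: none
[4] P1: load  L0 | P0:I, P1:M(85) | bus: none
[5] P0: store L0 := 86 | P0:M(86), P1:I | bus: BusRdX,Flush
[6] P0: load  L0 | P0:M(86), P1:I | bus: none
[7] P0: load  L0 | P0:M(86), P1:I | bus: none
[8] P1: load  L0 | P0:O(86), P1:S(86) | bus: BusRd
[9] P0: load  L0 | P0:O(86), P1:S(86) | bus: none
[10] P0: load  L0 | P0:O(86), P1:S(86) | bus: none
[11] P1: store L0 := 60 | P0:I, P1:M(60) | bus: BusUpgr,Flush
[12] P0: load  L0 | P0:S(60), P1:O(60) | bus: BusRd
[13] P1: store L1 := 99 | P0:I, P1:M(99) | bus: BusRdX

memory[L0] = 86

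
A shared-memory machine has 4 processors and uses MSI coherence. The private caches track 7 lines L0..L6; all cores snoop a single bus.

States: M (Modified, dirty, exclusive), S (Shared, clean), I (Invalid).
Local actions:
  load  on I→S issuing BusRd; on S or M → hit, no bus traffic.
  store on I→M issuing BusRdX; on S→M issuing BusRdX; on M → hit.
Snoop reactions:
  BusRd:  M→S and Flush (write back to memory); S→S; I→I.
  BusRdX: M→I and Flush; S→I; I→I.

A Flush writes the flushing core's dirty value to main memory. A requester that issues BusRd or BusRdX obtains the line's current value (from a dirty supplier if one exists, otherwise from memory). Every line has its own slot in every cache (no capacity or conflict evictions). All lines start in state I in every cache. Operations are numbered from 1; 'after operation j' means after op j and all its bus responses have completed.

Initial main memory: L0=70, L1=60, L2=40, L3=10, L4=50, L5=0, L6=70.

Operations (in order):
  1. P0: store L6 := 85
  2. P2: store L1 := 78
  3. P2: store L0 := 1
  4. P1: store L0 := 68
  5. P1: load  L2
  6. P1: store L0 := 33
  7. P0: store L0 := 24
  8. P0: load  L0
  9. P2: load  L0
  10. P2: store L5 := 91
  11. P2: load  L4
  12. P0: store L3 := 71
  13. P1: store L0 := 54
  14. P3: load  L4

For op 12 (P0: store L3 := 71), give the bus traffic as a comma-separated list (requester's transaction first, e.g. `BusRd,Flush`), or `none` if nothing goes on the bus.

bus = BusRdX

1. P0: store L6 := 85  bus=[BusRdX]  L6: P0=M P1=I P2=I P3=I  mem[L6]=70
2. P2: store L1 := 78  bus=[BusRdX]  L1: P0=I P1=I P2=M P3=I  mem[L1]=60
3. P2: store L0 := 1  bus=[BusRdX]  L0: P0=I P1=I P2=M P3=I  mem[L0]=70
4. P1: store L0 := 68  bus=[BusRdX,Flush]  L0: P0=I P1=M P2=I P3=I  mem[L0]=1
5. P1: load  L2  bus=[BusRd]  L2: P0=I P1=S P2=I P3=I  mem[L2]=40
6. P1: store L0 := 33  bus=[-]  L0: P0=I P1=M P2=I P3=I  mem[L0]=1
7. P0: store L0 := 24  bus=[BusRdX,Flush]  L0: P0=M P1=I P2=I P3=I  mem[L0]=33
8. P0: load  L0  bus=[-]  L0: P0=M P1=I P2=I P3=I  mem[L0]=33
9. P2: load  L0  bus=[BusRd,Flush]  L0: P0=S P1=I P2=S P3=I  mem[L0]=24
10. P2: store L5 := 91  bus=[BusRdX]  L5: P0=I P1=I P2=M P3=I  mem[L5]=0
11. P2: load  L4  bus=[BusRd]  L4: P0=I P1=I P2=S P3=I  mem[L4]=50
12. P0: store L3 := 71  bus=[BusRdX]  L3: P0=M P1=I P2=I P3=I  mem[L3]=10
13. P1: store L0 := 54  bus=[BusRdX]  L0: P0=I P1=M P2=I P3=I  mem[L0]=24
14. P3: load  L4  bus=[BusRd]  L4: P0=I P1=I P2=S P3=S  mem[L4]=50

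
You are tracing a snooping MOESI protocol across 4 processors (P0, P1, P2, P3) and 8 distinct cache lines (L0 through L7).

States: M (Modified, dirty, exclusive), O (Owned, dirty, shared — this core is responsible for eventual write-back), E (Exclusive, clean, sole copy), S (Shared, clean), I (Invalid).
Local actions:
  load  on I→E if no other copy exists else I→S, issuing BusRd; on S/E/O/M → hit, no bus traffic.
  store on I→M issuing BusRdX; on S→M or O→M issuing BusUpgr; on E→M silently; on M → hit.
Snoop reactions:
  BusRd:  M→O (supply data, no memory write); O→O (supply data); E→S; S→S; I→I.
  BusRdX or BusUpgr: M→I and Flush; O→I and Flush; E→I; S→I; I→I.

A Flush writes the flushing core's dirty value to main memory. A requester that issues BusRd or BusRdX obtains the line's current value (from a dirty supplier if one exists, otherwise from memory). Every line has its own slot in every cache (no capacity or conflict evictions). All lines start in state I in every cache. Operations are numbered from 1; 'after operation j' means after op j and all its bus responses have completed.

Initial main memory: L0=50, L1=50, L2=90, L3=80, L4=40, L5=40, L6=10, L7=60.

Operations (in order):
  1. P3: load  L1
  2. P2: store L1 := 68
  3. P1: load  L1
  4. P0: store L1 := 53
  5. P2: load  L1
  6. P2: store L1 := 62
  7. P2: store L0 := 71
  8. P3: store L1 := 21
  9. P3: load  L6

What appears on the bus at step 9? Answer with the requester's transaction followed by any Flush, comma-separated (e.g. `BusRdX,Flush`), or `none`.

[1] P3: load  L1 | P0:I, P1:I, P2:I, P3:E(50) | bus: BusRd
[2] P2: store L1 := 68 | P0:I, P1:I, P2:M(68), P3:I | bus: BusRdX
[3] P1: load  L1 | P0:I, P1:S(68), P2:O(68), P3:I | bus: BusRd
[4] P0: store L1 := 53 | P0:M(53), P1:I, P2:I, P3:I | bus: BusRdX,Flush
[5] P2: load  L1 | P0:O(53), P1:I, P2:S(53), P3:I | bus: BusRd
[6] P2: store L1 := 62 | P0:I, P1:I, P2:M(62), P3:I | bus: BusUpgr,Flush
[7] P2: store L0 := 71 | P0:I, P1:I, P2:M(71), P3:I | bus: BusRdX
[8] P3: store L1 := 21 | P0:I, P1:I, P2:I, P3:M(21) | bus: BusRdX,Flush
[9] P3: load  L6 | P0:I, P1:I, P2:I, P3:E(10) | bus: BusRd

bus = BusRd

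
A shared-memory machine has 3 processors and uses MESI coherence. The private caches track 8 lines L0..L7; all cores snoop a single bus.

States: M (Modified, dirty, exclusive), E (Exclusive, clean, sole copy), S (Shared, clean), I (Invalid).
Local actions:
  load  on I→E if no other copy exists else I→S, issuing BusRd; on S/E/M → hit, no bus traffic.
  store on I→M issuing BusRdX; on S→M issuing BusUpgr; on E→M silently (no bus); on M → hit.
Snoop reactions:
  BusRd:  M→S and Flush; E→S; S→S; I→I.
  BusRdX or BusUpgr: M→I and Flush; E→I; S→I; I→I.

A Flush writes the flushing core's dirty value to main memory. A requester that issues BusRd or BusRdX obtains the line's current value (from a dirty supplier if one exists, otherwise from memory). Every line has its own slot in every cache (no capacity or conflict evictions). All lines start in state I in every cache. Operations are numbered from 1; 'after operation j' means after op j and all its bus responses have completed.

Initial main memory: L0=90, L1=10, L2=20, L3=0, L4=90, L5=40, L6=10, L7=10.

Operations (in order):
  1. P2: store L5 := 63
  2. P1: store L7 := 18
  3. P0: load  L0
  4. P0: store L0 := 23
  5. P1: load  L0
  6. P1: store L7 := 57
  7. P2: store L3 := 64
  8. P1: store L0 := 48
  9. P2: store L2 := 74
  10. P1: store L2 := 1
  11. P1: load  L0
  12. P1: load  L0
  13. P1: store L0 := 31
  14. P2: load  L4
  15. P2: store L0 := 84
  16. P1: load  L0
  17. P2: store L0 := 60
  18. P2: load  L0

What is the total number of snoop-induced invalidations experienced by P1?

  op1 P2: store L5 := 63 → I/I/M on L5; bus BusRdX; mem=40
  op2 P1: store L7 := 18 → I/M/I on L7; bus BusRdX; mem=10
  op3 P0: load  L0 → E/I/I on L0; bus BusRd; mem=90
  op4 P0: store L0 := 23 → M/I/I on L0; bus (none); mem=90
  op5 P1: load  L0 → S/S/I on L0; bus BusRd Flush; mem=23
  op6 P1: store L7 := 57 → I/M/I on L7; bus (none); mem=10
  op7 P2: store L3 := 64 → I/I/M on L3; bus BusRdX; mem=0
  op8 P1: store L0 := 48 → I/M/I on L0; bus BusUpgr; mem=23
  op9 P2: store L2 := 74 → I/I/M on L2; bus BusRdX; mem=20
  op10 P1: store L2 := 1 → I/M/I on L2; bus BusRdX Flush; mem=74
  op11 P1: load  L0 → I/M/I on L0; bus (none); mem=23
  op12 P1: load  L0 → I/M/I on L0; bus (none); mem=23
  op13 P1: store L0 := 31 → I/M/I on L0; bus (none); mem=23
  op14 P2: load  L4 → I/I/E on L4; bus BusRd; mem=90
  op15 P2: store L0 := 84 → I/I/M on L0; bus BusRdX Flush; mem=31
  op16 P1: load  L0 → I/S/S on L0; bus BusRd Flush; mem=84
  op17 P2: store L0 := 60 → I/I/M on L0; bus BusUpgr; mem=84
  op18 P2: load  L0 → I/I/M on L0; bus (none); mem=84

invalidations = 2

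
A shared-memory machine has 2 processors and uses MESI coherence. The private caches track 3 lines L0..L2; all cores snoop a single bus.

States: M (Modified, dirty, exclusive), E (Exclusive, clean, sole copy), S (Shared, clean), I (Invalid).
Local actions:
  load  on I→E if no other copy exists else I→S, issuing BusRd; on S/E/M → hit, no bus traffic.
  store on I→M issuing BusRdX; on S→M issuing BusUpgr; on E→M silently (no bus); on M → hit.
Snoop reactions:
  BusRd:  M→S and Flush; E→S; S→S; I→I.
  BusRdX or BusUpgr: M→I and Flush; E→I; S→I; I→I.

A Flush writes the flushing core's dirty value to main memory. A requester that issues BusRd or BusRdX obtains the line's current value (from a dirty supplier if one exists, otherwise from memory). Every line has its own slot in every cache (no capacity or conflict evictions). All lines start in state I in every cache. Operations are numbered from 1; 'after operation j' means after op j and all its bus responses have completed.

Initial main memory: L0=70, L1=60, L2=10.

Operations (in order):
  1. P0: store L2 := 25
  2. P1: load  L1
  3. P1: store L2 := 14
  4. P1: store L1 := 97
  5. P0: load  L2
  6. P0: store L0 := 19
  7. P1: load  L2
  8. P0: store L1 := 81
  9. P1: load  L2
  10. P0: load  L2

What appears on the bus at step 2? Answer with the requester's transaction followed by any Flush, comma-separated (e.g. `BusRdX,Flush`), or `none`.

  op1 P0: store L2 := 25 → M/I on L2; bus BusRdX; mem=10
  op2 P1: load  L1 → I/E on L1; bus BusRd; mem=60
  op3 P1: store L2 := 14 → I/M on L2; bus BusRdX Flush; mem=25
  op4 P1: store L1 := 97 → I/M on L1; bus (none); mem=60
  op5 P0: load  L2 → S/S on L2; bus BusRd Flush; mem=14
  op6 P0: store L0 := 19 → M/I on L0; bus BusRdX; mem=70
  op7 P1: load  L2 → S/S on L2; bus (none); mem=14
  op8 P0: store L1 := 81 → M/I on L1; bus BusRdX Flush; mem=97
  op9 P1: load  L2 → S/S on L2; bus (none); mem=14
  op10 P0: load  L2 → S/S on L2; bus (none); mem=14

bus = BusRd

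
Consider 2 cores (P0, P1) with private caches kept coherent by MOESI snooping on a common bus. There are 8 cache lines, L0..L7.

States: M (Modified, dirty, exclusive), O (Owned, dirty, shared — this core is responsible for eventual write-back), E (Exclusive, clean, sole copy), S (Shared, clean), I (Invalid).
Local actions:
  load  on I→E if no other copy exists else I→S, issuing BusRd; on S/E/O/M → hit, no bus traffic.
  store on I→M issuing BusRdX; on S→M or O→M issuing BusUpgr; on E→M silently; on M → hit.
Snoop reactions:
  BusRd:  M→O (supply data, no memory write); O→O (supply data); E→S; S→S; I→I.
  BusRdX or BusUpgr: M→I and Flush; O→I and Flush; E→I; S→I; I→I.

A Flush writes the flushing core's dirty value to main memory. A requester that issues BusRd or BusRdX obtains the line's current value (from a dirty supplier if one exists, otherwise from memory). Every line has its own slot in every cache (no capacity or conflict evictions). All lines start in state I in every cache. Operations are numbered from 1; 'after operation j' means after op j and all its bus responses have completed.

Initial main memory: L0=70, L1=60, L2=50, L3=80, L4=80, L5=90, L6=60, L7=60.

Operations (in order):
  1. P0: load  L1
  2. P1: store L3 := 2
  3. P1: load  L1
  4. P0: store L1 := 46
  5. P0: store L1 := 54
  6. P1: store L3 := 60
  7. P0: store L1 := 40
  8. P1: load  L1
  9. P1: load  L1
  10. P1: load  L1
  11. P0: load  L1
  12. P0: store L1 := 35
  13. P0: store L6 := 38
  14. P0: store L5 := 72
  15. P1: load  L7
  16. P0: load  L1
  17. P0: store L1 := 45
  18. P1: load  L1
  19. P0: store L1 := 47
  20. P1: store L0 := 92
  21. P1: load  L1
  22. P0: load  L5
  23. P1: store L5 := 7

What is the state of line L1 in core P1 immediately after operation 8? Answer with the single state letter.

state = S

[1] P0: load  L1 | P0:E(60), P1:I | bus: BusRd
[2] P1: store L3 := 2 | P0:I, P1:M(2) | bus: BusRdX
[3] P1: load  L1 | P0:S(60), P1:S(60) | bus: BusRd
[4] P0: store L1 := 46 | P0:M(46), P1:I | bus: BusUpgr
[5] P0: store L1 := 54 | P0:M(54), P1:I | bus: none
[6] P1: store L3 := 60 | P0:I, P1:M(60) | bus: none
[7] P0: store L1 := 40 | P0:M(40), P1:I | bus: none
[8] P1: load  L1 | P0:O(40), P1:S(40) | bus: BusRd
[9] P1: load  L1 | P0:O(40), P1:S(40) | bus: none
[10] P1: load  L1 | P0:O(40), P1:S(40) | bus: none
[11] P0: load  L1 | P0:O(40), P1:S(40) | bus: none
[12] P0: store L1 := 35 | P0:M(35), P1:I | bus: BusUpgr
[13] P0: store L6 := 38 | P0:M(38), P1:I | bus: BusRdX
[14] P0: store L5 := 72 | P0:M(72), P1:I | bus: BusRdX
[15] P1: load  L7 | P0:I, P1:E(60) | bus: BusRd
[16] P0: load  L1 | P0:M(35), P1:I | bus: none
[17] P0: store L1 := 45 | P0:M(45), P1:I | bus: none
[18] P1: load  L1 | P0:O(45), P1:S(45) | bus: BusRd
[19] P0: store L1 := 47 | P0:M(47), P1:I | bus: BusUpgr
[20] P1: store L0 := 92 | P0:I, P1:M(92) | bus: BusRdX
[21] P1: load  L1 | P0:O(47), P1:S(47) | bus: BusRd
[22] P0: load  L5 | P0:M(72), P1:I | bus: none
[23] P1: store L5 := 7 | P0:I, P1:M(7) | bus: BusRdX,Flush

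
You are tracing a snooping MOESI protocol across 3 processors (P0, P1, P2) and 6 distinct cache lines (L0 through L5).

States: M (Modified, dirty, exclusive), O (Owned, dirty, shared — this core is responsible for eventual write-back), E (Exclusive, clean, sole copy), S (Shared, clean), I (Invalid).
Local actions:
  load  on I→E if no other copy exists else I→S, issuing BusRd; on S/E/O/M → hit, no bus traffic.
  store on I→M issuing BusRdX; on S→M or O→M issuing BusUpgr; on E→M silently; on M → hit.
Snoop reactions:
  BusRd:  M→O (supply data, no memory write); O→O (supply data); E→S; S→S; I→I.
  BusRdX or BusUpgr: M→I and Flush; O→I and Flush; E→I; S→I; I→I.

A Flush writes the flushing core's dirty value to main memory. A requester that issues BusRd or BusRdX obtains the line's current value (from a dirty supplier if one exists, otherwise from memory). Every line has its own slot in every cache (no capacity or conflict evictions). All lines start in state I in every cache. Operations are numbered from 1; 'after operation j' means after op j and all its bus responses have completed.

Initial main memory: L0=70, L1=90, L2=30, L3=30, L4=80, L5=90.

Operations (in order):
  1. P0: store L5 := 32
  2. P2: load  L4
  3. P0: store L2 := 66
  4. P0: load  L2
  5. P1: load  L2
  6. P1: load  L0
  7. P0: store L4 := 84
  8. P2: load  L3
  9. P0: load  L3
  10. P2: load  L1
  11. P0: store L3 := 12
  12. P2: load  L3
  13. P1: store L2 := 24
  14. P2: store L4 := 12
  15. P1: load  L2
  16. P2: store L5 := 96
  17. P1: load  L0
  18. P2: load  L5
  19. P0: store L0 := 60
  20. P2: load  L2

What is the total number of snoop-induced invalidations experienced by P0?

invalidations = 3

step 1: P0: store L5 := 32  ⟶  MII  (L5)  txn=BusRdX  M[L5]=90
step 2: P2: load  L4  ⟶  IIE  (L4)  txn=BusRd  M[L4]=80
step 3: P0: store L2 := 66  ⟶  MII  (L2)  txn=BusRdX  M[L2]=30
step 4: P0: load  L2  ⟶  MII  (L2)  txn=∅  M[L2]=30
step 5: P1: load  L2  ⟶  OSI  (L2)  txn=BusRd  M[L2]=30
step 6: P1: load  L0  ⟶  IEI  (L0)  txn=BusRd  M[L0]=70
step 7: P0: store L4 := 84  ⟶  MII  (L4)  txn=BusRdX  M[L4]=80
step 8: P2: load  L3  ⟶  IIE  (L3)  txn=BusRd  M[L3]=30
step 9: P0: load  L3  ⟶  SIS  (L3)  txn=BusRd  M[L3]=30
step 10: P2: load  L1  ⟶  IIE  (L1)  txn=BusRd  M[L1]=90
step 11: P0: store L3 := 12  ⟶  MII  (L3)  txn=BusUpgr  M[L3]=30
step 12: P2: load  L3  ⟶  OIS  (L3)  txn=BusRd  M[L3]=30
step 13: P1: store L2 := 24  ⟶  IMI  (L2)  txn=BusUpgr+Flush  M[L2]=66
step 14: P2: store L4 := 12  ⟶  IIM  (L4)  txn=BusRdX+Flush  M[L4]=84
step 15: P1: load  L2  ⟶  IMI  (L2)  txn=∅  M[L2]=66
step 16: P2: store L5 := 96  ⟶  IIM  (L5)  txn=BusRdX+Flush  M[L5]=32
step 17: P1: load  L0  ⟶  IEI  (L0)  txn=∅  M[L0]=70
step 18: P2: load  L5  ⟶  IIM  (L5)  txn=∅  M[L5]=32
step 19: P0: store L0 := 60  ⟶  MII  (L0)  txn=BusRdX  M[L0]=70
step 20: P2: load  L2  ⟶  IOS  (L2)  txn=BusRd  M[L2]=66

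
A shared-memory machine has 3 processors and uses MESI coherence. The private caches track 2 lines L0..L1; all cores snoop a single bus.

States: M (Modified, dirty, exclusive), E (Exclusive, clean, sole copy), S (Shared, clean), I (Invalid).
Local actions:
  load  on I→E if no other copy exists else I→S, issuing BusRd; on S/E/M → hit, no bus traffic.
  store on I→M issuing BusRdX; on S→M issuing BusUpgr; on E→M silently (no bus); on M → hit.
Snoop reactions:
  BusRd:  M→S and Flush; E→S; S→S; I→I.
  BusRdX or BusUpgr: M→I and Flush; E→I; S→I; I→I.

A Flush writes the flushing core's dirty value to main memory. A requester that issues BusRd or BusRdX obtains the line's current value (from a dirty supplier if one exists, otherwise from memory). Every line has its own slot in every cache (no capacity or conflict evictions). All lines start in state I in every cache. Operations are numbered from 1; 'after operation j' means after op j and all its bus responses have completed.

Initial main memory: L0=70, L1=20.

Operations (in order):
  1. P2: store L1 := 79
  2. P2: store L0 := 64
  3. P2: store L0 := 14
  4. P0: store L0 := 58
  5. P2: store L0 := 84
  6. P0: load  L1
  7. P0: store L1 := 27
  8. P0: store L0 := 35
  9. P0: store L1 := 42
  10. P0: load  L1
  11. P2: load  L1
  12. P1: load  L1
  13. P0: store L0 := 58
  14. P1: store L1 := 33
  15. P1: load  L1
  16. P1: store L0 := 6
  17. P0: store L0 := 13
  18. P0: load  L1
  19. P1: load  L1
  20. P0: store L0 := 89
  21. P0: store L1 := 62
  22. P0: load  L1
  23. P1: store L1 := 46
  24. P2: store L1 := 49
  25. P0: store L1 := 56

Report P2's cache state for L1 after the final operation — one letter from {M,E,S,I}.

state = I

[1] P2: store L1 := 79 | P0:I, P1:I, P2:M(79) | bus: BusRdX
[2] P2: store L0 := 64 | P0:I, P1:I, P2:M(64) | bus: BusRdX
[3] P2: store L0 := 14 | P0:I, P1:I, P2:M(14) | bus: none
[4] P0: store L0 := 58 | P0:M(58), P1:I, P2:I | bus: BusRdX,Flush
[5] P2: store L0 := 84 | P0:I, P1:I, P2:M(84) | bus: BusRdX,Flush
[6] P0: load  L1 | P0:S(79), P1:I, P2:S(79) | bus: BusRd,Flush
[7] P0: store L1 := 27 | P0:M(27), P1:I, P2:I | bus: BusUpgr
[8] P0: store L0 := 35 | P0:M(35), P1:I, P2:I | bus: BusRdX,Flush
[9] P0: store L1 := 42 | P0:M(42), P1:I, P2:I | bus: none
[10] P0: load  L1 | P0:M(42), P1:I, P2:I | bus: none
[11] P2: load  L1 | P0:S(42), P1:I, P2:S(42) | bus: BusRd,Flush
[12] P1: load  L1 | P0:S(42), P1:S(42), P2:S(42) | bus: BusRd
[13] P0: store L0 := 58 | P0:M(58), P1:I, P2:I | bus: none
[14] P1: store L1 := 33 | P0:I, P1:M(33), P2:I | bus: BusUpgr
[15] P1: load  L1 | P0:I, P1:M(33), P2:I | bus: none
[16] P1: store L0 := 6 | P0:I, P1:M(6), P2:I | bus: BusRdX,Flush
[17] P0: store L0 := 13 | P0:M(13), P1:I, P2:I | bus: BusRdX,Flush
[18] P0: load  L1 | P0:S(33), P1:S(33), P2:I | bus: BusRd,Flush
[19] P1: load  L1 | P0:S(33), P1:S(33), P2:I | bus: none
[20] P0: store L0 := 89 | P0:M(89), P1:I, P2:I | bus: none
[21] P0: store L1 := 62 | P0:M(62), P1:I, P2:I | bus: BusUpgr
[22] P0: load  L1 | P0:M(62), P1:I, P2:I | bus: none
[23] P1: store L1 := 46 | P0:I, P1:M(46), P2:I | bus: BusRdX,Flush
[24] P2: store L1 := 49 | P0:I, P1:I, P2:M(49) | bus: BusRdX,Flush
[25] P0: store L1 := 56 | P0:M(56), P1:I, P2:I | bus: BusRdX,Flush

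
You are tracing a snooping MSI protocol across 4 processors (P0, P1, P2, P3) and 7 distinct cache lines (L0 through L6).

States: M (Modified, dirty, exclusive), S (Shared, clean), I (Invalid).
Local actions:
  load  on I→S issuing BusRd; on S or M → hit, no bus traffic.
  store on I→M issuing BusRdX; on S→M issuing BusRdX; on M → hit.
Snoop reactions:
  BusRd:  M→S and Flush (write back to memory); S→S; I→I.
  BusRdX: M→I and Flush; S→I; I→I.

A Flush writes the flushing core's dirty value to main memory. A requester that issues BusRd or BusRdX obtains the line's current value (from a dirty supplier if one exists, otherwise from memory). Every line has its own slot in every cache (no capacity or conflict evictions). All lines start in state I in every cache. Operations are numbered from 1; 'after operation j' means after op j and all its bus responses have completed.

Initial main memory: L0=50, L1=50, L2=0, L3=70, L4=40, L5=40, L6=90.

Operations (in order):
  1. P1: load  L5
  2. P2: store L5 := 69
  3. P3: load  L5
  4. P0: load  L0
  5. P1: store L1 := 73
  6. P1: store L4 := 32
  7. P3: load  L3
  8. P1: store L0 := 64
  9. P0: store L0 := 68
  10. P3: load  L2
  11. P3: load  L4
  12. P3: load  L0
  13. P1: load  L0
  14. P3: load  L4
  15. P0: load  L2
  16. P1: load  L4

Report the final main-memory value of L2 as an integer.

memory[L2] = 0

step 1: P1: load  L5  ⟶  ISII  (L5)  txn=BusRd  M[L5]=40
step 2: P2: store L5 := 69  ⟶  IIMI  (L5)  txn=BusRdX  M[L5]=40
step 3: P3: load  L5  ⟶  IISS  (L5)  txn=BusRd+Flush  M[L5]=69
step 4: P0: load  L0  ⟶  SIII  (L0)  txn=BusRd  M[L0]=50
step 5: P1: store L1 := 73  ⟶  IMII  (L1)  txn=BusRdX  M[L1]=50
step 6: P1: store L4 := 32  ⟶  IMII  (L4)  txn=BusRdX  M[L4]=40
step 7: P3: load  L3  ⟶  IIIS  (L3)  txn=BusRd  M[L3]=70
step 8: P1: store L0 := 64  ⟶  IMII  (L0)  txn=BusRdX  M[L0]=50
step 9: P0: store L0 := 68  ⟶  MIII  (L0)  txn=BusRdX+Flush  M[L0]=64
step 10: P3: load  L2  ⟶  IIIS  (L2)  txn=BusRd  M[L2]=0
step 11: P3: load  L4  ⟶  ISIS  (L4)  txn=BusRd+Flush  M[L4]=32
step 12: P3: load  L0  ⟶  SIIS  (L0)  txn=BusRd+Flush  M[L0]=68
step 13: P1: load  L0  ⟶  SSIS  (L0)  txn=BusRd  M[L0]=68
step 14: P3: load  L4  ⟶  ISIS  (L4)  txn=∅  M[L4]=32
step 15: P0: load  L2  ⟶  SIIS  (L2)  txn=BusRd  M[L2]=0
step 16: P1: load  L4  ⟶  ISIS  (L4)  txn=∅  M[L4]=32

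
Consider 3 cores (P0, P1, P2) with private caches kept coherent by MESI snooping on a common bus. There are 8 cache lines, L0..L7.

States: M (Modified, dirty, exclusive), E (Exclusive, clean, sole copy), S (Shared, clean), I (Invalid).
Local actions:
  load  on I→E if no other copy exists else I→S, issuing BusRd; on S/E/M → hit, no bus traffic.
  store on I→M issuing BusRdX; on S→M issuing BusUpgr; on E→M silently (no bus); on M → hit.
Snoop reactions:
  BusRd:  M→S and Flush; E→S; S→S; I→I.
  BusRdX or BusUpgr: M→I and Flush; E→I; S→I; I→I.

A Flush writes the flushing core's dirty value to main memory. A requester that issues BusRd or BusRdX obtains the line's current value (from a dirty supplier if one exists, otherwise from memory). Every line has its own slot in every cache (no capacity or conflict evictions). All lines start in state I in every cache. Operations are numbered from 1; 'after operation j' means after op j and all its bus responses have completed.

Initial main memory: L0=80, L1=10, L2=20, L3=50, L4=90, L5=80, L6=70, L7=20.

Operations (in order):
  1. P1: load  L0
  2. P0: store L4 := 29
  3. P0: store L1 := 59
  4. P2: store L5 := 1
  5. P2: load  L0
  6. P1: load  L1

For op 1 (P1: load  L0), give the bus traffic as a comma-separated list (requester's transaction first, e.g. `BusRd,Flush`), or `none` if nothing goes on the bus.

bus = BusRd

  op1 P1: load  L0 → I/E/I on L0; bus BusRd; mem=80
  op2 P0: store L4 := 29 → M/I/I on L4; bus BusRdX; mem=90
  op3 P0: store L1 := 59 → M/I/I on L1; bus BusRdX; mem=10
  op4 P2: store L5 := 1 → I/I/M on L5; bus BusRdX; mem=80
  op5 P2: load  L0 → I/S/S on L0; bus BusRd; mem=80
  op6 P1: load  L1 → S/S/I on L1; bus BusRd Flush; mem=59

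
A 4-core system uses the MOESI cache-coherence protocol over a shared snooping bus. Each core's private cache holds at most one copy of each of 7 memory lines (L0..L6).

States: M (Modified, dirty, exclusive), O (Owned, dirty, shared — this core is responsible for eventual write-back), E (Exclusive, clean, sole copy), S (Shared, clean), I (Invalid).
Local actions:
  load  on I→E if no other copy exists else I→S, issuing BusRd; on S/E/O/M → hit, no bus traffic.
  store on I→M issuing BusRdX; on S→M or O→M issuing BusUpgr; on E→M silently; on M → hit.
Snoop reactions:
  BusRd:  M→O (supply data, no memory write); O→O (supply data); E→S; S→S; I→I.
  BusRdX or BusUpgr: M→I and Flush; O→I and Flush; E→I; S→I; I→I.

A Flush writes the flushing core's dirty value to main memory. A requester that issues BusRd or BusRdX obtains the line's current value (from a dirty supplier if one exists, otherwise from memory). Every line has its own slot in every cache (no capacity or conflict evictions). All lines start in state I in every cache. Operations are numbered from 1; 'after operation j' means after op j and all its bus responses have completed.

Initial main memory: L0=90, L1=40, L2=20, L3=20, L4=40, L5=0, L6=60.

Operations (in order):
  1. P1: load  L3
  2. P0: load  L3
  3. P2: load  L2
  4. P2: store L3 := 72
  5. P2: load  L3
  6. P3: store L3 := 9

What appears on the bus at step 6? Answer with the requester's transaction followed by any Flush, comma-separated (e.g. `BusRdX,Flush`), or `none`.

[1] P1: load  L3 | P0:I, P1:E(20), P2:I, P3:I | bus: BusRd
[2] P0: load  L3 | P0:S(20), P1:S(20), P2:I, P3:I | bus: BusRd
[3] P2: load  L2 | P0:I, P1:I, P2:E(20), P3:I | bus: BusRd
[4] P2: store L3 := 72 | P0:I, P1:I, P2:M(72), P3:I | bus: BusRdX
[5] P2: load  L3 | P0:I, P1:I, P2:M(72), P3:I | bus: none
[6] P3: store L3 := 9 | P0:I, P1:I, P2:I, P3:M(9) | bus: BusRdX,Flush

bus = BusRdX,Flush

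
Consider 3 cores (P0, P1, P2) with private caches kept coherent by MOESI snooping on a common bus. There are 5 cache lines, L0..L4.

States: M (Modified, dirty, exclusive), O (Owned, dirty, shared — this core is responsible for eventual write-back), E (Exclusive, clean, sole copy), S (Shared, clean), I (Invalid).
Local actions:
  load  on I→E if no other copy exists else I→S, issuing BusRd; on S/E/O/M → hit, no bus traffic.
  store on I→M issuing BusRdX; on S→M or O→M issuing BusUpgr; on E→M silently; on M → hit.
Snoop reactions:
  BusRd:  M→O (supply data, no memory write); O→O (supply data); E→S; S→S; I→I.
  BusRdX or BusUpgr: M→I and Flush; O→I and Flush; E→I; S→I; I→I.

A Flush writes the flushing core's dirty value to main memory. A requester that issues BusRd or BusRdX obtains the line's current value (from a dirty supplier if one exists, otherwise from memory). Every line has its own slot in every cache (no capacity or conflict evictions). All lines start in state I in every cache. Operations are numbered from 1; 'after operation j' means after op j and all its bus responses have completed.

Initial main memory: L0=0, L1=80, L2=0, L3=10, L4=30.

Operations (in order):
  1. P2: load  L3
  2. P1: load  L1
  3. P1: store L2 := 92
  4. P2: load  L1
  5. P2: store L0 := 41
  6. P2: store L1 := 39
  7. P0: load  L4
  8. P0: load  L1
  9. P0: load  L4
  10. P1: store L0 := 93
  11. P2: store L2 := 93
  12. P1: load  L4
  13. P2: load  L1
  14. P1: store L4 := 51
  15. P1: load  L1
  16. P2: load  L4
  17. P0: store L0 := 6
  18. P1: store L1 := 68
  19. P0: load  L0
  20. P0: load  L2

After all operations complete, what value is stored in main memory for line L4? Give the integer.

  op1 P2: load  L3 → I/I/E on L3; bus BusRd; mem=10
  op2 P1: load  L1 → I/E/I on L1; bus BusRd; mem=80
  op3 P1: store L2 := 92 → I/M/I on L2; bus BusRdX; mem=0
  op4 P2: load  L1 → I/S/S on L1; bus BusRd; mem=80
  op5 P2: store L0 := 41 → I/I/M on L0; bus BusRdX; mem=0
  op6 P2: store L1 := 39 → I/I/M on L1; bus BusUpgr; mem=80
  op7 P0: load  L4 → E/I/I on L4; bus BusRd; mem=30
  op8 P0: load  L1 → S/I/O on L1; bus BusRd; mem=80
  op9 P0: load  L4 → E/I/I on L4; bus (none); mem=30
  op10 P1: store L0 := 93 → I/M/I on L0; bus BusRdX Flush; mem=41
  op11 P2: store L2 := 93 → I/I/M on L2; bus BusRdX Flush; mem=92
  op12 P1: load  L4 → S/S/I on L4; bus BusRd; mem=30
  op13 P2: load  L1 → S/I/O on L1; bus (none); mem=80
  op14 P1: store L4 := 51 → I/M/I on L4; bus BusUpgr; mem=30
  op15 P1: load  L1 → S/S/O on L1; bus BusRd; mem=80
  op16 P2: load  L4 → I/O/S on L4; bus BusRd; mem=30
  op17 P0: store L0 := 6 → M/I/I on L0; bus BusRdX Flush; mem=93
  op18 P1: store L1 := 68 → I/M/I on L1; bus BusUpgr Flush; mem=39
  op19 P0: load  L0 → M/I/I on L0; bus (none); mem=93
  op20 P0: load  L2 → S/I/O on L2; bus BusRd; mem=92

memory[L4] = 30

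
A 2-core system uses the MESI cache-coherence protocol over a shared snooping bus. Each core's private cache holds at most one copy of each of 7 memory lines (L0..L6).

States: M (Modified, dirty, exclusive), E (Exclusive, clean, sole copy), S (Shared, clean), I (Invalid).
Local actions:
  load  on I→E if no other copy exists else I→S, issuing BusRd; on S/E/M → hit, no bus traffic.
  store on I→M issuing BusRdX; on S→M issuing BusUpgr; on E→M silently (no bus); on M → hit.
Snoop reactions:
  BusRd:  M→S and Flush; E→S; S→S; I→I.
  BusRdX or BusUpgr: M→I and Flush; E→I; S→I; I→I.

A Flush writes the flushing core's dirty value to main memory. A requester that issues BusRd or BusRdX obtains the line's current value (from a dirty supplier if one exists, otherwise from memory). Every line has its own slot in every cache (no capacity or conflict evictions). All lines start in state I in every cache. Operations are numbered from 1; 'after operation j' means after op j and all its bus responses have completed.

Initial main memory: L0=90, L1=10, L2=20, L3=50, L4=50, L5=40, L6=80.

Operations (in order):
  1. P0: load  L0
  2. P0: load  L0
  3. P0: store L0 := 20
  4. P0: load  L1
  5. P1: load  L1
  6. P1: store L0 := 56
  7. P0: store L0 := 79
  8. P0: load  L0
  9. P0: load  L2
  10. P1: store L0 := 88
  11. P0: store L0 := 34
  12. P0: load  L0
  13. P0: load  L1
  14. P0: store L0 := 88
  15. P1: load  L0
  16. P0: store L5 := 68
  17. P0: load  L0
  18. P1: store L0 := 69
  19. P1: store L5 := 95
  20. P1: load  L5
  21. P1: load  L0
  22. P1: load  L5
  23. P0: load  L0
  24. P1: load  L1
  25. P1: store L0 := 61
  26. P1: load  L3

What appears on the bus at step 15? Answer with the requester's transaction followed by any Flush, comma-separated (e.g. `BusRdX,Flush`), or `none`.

step 1: P0: load  L0  ⟶  EI  (L0)  txn=BusRd  M[L0]=90
step 2: P0: load  L0  ⟶  EI  (L0)  txn=∅  M[L0]=90
step 3: P0: store L0 := 20  ⟶  MI  (L0)  txn=∅  M[L0]=90
step 4: P0: load  L1  ⟶  EI  (L1)  txn=BusRd  M[L1]=10
step 5: P1: load  L1  ⟶  SS  (L1)  txn=BusRd  M[L1]=10
step 6: P1: store L0 := 56  ⟶  IM  (L0)  txn=BusRdX+Flush  M[L0]=20
step 7: P0: store L0 := 79  ⟶  MI  (L0)  txn=BusRdX+Flush  M[L0]=56
step 8: P0: load  L0  ⟶  MI  (L0)  txn=∅  M[L0]=56
step 9: P0: load  L2  ⟶  EI  (L2)  txn=BusRd  M[L2]=20
step 10: P1: store L0 := 88  ⟶  IM  (L0)  txn=BusRdX+Flush  M[L0]=79
step 11: P0: store L0 := 34  ⟶  MI  (L0)  txn=BusRdX+Flush  M[L0]=88
step 12: P0: load  L0  ⟶  MI  (L0)  txn=∅  M[L0]=88
step 13: P0: load  L1  ⟶  SS  (L1)  txn=∅  M[L1]=10
step 14: P0: store L0 := 88  ⟶  MI  (L0)  txn=∅  M[L0]=88
step 15: P1: load  L0  ⟶  SS  (L0)  txn=BusRd+Flush  M[L0]=88
step 16: P0: store L5 := 68  ⟶  MI  (L5)  txn=BusRdX  M[L5]=40
step 17: P0: load  L0  ⟶  SS  (L0)  txn=∅  M[L0]=88
step 18: P1: store L0 := 69  ⟶  IM  (L0)  txn=BusUpgr  M[L0]=88
step 19: P1: store L5 := 95  ⟶  IM  (L5)  txn=BusRdX+Flush  M[L5]=68
step 20: P1: load  L5  ⟶  IM  (L5)  txn=∅  M[L5]=68
step 21: P1: load  L0  ⟶  IM  (L0)  txn=∅  M[L0]=88
step 22: P1: load  L5  ⟶  IM  (L5)  txn=∅  M[L5]=68
step 23: P0: load  L0  ⟶  SS  (L0)  txn=BusRd+Flush  M[L0]=69
step 24: P1: load  L1  ⟶  SS  (L1)  txn=∅  M[L1]=10
step 25: P1: store L0 := 61  ⟶  IM  (L0)  txn=BusUpgr  M[L0]=69
step 26: P1: load  L3  ⟶  IE  (L3)  txn=BusRd  M[L3]=50

bus = BusRd,Flush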